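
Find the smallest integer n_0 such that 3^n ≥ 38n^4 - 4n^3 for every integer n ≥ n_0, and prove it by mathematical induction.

n_0 = 13

At n = 12: 531441 < 781056, so the inequality fails and n_0 ≥ 13. We prove 3^n ≥ 38n^4 - 4n^3 for all n ≥ 13.
Base case (n = 13): 3^n = 1594323 and 38n^4 - 4n^3 = 1076530, so 1594323 ≥ 1076530.
For the inductive step, assume it holds for an arbitrary p ≥ 13, so 3^p ≥ 38p^4 - 4p^3.
Then 3^(p + 1) = 3·(3^p) ≥ 3·(38p^4 - 4p^3).
Also, for p ≥ 13 we have 3·(38p^4 - 4p^3) ≥ 38(p+1)^4 - 4(p+1)^3, since 3·(38p^4 - 4p^3) − (38(p+1)^4 - 4(p+1)^3) = 76p^4 - 160p^3 - 216p^2 - 140p - 34, which is nonnegative for all p ≥ 13.
Combining, 3^(p + 1) ≥ 38(p+1)^4 - 4(p+1)^3.
By the principle of mathematical induction, the result holds for all n ≥ 13.
Hence the smallest such n_0 is 13.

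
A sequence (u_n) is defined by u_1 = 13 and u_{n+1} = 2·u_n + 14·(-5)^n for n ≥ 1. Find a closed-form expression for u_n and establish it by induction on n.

u_n = -2(-5)^n + 3·2^(n - 1)

Computing the first terms: u_1 = 13, u_2 = -44, u_3 = 262. This suggests u_n = -2(-5)^n + 3·2^(n - 1).
When n = 1: the formula gives 13 = 13 = u_1.
Inductive step: assume the claim holds for n = k, so u_k = -2(-5)^k + 3·2^(k - 1).
Then u_{k+1} = 2·u_k + 14·(-5)^k = 2·(-2(-5)^k + 3·2^(k - 1)) + 14·(-5)^k = -2(-5)^(k + 1) + 3·2^k = -2(-5)^(k+1) + 3·2^((k+1) - 1),
which is the claimed formula at n = k+1.
By induction, the statement is established for all n ≥ 1.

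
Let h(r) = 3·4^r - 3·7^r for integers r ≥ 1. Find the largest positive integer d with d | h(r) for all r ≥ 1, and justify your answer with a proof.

Computing the first values: h(1) = -9 and h(2) = -99; gcd(-9, -99) = 9, so d ≤ 9.
We prove 9 | 3·4^r - 3·7^r for all r ≥ 1 by induction on r.
When r = 1: h(1) = -9 = 9·(-1), so 9 | h(1).
For the inductive step, assume it holds for an arbitrary m ≥ 1, i.e. 9 | h(m). Then
h(m+1) − 7·h(m) = (3·4^(m+1) - 3·7^(m+1)) − 7·(3·4^m - 3·7^m) = (3)·4^m·(4 − 7) = (-9)·4^m. Since 9 | h(m) by the inductive hypothesis, 9 | 7·h(m); and 9 | -9 since -9 = 9·-1. Therefore 9 | h(m+1).
By the principle of mathematical induction, the result holds for all r ≥ 1.
Therefore the largest such d is 9.

d = 9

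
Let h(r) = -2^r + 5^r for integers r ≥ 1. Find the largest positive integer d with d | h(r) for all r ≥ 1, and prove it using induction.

Computing the first values: h(1) = 3 and h(2) = 21; gcd(3, 21) = 3, so d ≤ 3.
We prove 3 | -2^r + 5^r for all r ≥ 1 by induction on r.
When r = 1: h(1) = 3 = 3·(1), so 3 | h(1).
Inductive step: suppose the statement holds for some i ≥ 1, i.e. 3 | h(i). Then
5^{i+1} − 2^{i+1} = 5·5^i − 2·2^i = 5·(5^i − 2^i) + (3)·2^i. The first term is divisible by 3 by the inductive hypothesis, and the second term (3)·2^i is divisible by 3 since 3 | 3. Hence 3 | h(i+1).
This completes the induction.
Therefore the largest such d is 3.

d = 3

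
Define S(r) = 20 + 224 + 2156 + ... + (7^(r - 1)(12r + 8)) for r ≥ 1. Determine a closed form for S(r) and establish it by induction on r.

S(r) = 7^r(2r + 1) - 1

We claim S(r) = 7^r(2r + 1) - 1 for all r ≥ 1.
Base case (r = 1): S(1) = 20, and the closed form gives 20. They agree.
For the inductive step, assume it holds for an arbitrary k ≥ 1, so S(k) = 7^k(2k + 1) - 1.
Then S(k+1) = S(k) + (7^k(12k + 20)) = (7^k(2k + 1) - 1) + (7^k(12k + 20)).
Simplifying, S(k+1) = 14·7^k·k + 21·7^k - 1 = 7^(k+1)(2(k+1) + 1) - 1,
which is the closed form with r = k+1.
By induction, the statement is established for all r ≥ 1.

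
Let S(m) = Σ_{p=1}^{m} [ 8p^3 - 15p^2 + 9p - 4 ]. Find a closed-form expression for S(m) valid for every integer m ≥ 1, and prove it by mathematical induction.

S(m) = m(2m^3 - m^2 - m - 2)

We claim S(m) = m(2m^3 - m^2 - m - 2) for all m ≥ 1.
Base case (m = 1): S(1) = -2, and the closed form gives -2. They agree.
Suppose the result is true for m = p, so S(p) = p(2p^3 - p^2 - p - 2).
Then S(p+1) = S(p) + (8p^3 + 9p^2 + 3p - 2) = (p(2p^3 - p^2 - p - 2)) + (8p^3 + 9p^2 + 3p - 2).
Simplifying, S(p+1) = (p + 1)(2p^3 + 5p^2 + 3p - 2) = (p+1)(2(p+1)^3 - (p+1)^2 - (p+1) - 2),
which is the closed form with m = p+1.
By the principle of mathematical induction, the result holds for all m ≥ 1.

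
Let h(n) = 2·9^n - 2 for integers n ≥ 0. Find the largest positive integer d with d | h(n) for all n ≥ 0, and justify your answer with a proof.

d = 16

Computing the first values: h(0) = 0 and h(1) = 16; gcd(0, 16) = 16, so d ≤ 16.
We prove 16 | 2·9^n - 2 for all n ≥ 0 by induction on n.
When n = 0: h(0) = 0 = 16·(0), so 16 | h(0).
Inductive step: assume the claim holds for n = r, i.e. 16 | h(r). Then
h(r+1) = 2·9^(r+1) - 2 = 9·(2·9^r - 2) + 16 = 9·h(r) + 16. The first term is divisible by 16 by the inductive hypothesis, and 16 is divisible by 16. Hence 16 | h(r+1).
This completes the induction.
Therefore the largest such d is 16.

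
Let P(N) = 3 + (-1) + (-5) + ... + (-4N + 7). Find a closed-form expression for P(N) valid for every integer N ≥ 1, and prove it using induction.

P(N) = -N(2N - 5)

We claim P(N) = -N(2N - 5) for all N ≥ 1.
For the base case N = 1: P(1) = 3, and the closed form gives 3. They agree.
Suppose the result is true for N = m, so P(m) = m(-2m + 5).
Then P(m+1) = P(m) + (-4m + 3) = (m(-2m + 5)) + (-4m + 3).
Simplifying, P(m+1) = -(m + 1)(2m - 3) = -(m+1)(2(m+1) - 5),
which is the closed form with N = m+1.
This completes the induction.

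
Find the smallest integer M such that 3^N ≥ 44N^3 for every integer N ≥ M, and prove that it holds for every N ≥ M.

At N = 9: 19683 < 32076, so the inequality fails and M ≥ 10. We prove 3^N ≥ 44N^3 for all N ≥ 10.
When N = 10: 3^N = 59049 and 44N^3 = 44000, so 59049 ≥ 44000.
Inductive step: suppose the statement holds for some j ≥ 10, so 3^j ≥ 44j^3.
Then 3^(j + 1) = 3·(3^j) ≥ 3·(44j^3).
Also, for j ≥ 10 we have 3·(44j^3) ≥ 44(j+1)^3, since 3 ≥ (1 + 1/j)^3 for all j ≥ 10.
Combining, 3^(j + 1) ≥ 44(j+1)^3.
By the principle of mathematical induction, the result holds for all N ≥ 10.
Hence the smallest such M is 10.

M = 10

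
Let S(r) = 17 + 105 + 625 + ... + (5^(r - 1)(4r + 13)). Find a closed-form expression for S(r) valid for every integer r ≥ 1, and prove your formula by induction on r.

S(r) = 5^r(r + 3) - 3

We claim S(r) = 5^r(r + 3) - 3 for all r ≥ 1.
When r = 1: S(1) = 17, and the closed form gives 17. They agree.
Inductive step: suppose the statement holds for some k ≥ 1, so S(k) = 5^k(k + 3) - 3.
Then S(k+1) = S(k) + (5^k(4k + 17)) = (5^k(k + 3) - 3) + (5^k(4k + 17)).
Simplifying, S(k+1) = 5·5^k·k + 20·5^k - 3 = 5^(k+1)((k+1) + 3) - 3,
which is the closed form with r = k+1.
By the principle of mathematical induction, the result holds for all r ≥ 1.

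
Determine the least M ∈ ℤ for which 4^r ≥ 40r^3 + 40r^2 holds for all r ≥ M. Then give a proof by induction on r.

At r = 6: 4096 < 10080, so the inequality fails and M ≥ 7. We prove 4^r ≥ 40r^3 + 40r^2 for all r ≥ 7.
Base case (r = 7): 4^r = 16384 and 40r^3 + 40r^2 = 15680, so 16384 ≥ 15680.
Inductive step: suppose the statement holds for some i ≥ 7, so 4^i ≥ 40i^3 + 40i^2.
Then 4^(i + 1) = 4·(4^i) ≥ 4·(40i^3 + 40i^2).
Also, for i ≥ 7 we have 4·(40i^3 + 40i^2) ≥ 40(i+1)^3 + 40(i+1)^2, since 4·(40i^3 + 40i^2) − (40(i+1)^3 + 40(i+1)^2) = 120i^3 - 200i - 80, which is nonnegative for all i ≥ 7.
Combining, 4^(i + 1) ≥ 40(i+1)^3 + 40(i+1)^2.
Hence, by induction on r, the claim holds for every r ≥ 7.
Hence the smallest such M is 7.

M = 7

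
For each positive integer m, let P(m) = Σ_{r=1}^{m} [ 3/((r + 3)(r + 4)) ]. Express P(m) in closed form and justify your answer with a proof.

P(m) = 3m/(4(m + 4))

We claim P(m) = 3m/(4(m + 4)) for all m ≥ 1.
For the base case m = 1: P(1) = 3/20, and the closed form gives 3/20. They agree.
Inductive step: assume the claim holds for m = r, so P(r) = 3r/(4(r + 4)).
Then P(r+1) = P(r) + (3/((r + 4)(r + 5))) = (3r/(4(r + 4))) + (3/((r + 4)(r + 5))).
Simplifying, P(r+1) = 3(r + 1)/(4(r + 5)) = 3(r+1)/(4((r+1) + 4)),
which is the closed form with m = r+1.
By induction, the statement is established for all m ≥ 1.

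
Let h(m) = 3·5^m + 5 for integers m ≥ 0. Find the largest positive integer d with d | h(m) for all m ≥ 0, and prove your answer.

d = 4

Computing the first values: h(0) = 8 and h(1) = 20; gcd(8, 20) = 4, so d ≤ 4.
We prove 4 | 3·5^m + 5 for all m ≥ 0 by induction on m.
When m = 0: h(0) = 8 = 4·(2), so 4 | h(0).
Inductive step: suppose the statement holds for some i ≥ 0, i.e. 4 | h(i). Then
h(i+1) = 3·5^(i+1) + 5 = 5·(3·5^i + 5) - 20 = 5·h(i) - 20. The first term is divisible by 4 by the inductive hypothesis, and -20 is divisible by 4. Hence 4 | h(i+1).
Hence, by induction on m, the claim holds for every m ≥ 0.
Therefore the largest such d is 4.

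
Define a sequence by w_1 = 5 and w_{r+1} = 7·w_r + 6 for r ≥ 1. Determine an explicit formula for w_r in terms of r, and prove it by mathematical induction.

w_r = 6·7^(r - 1) - 1

Computing the first terms: w_1 = 5, w_2 = 41, w_3 = 293. This suggests w_r = 6·7^(r - 1) - 1.
Base case (r = 1): the formula gives 5 = 5 = w_1.
Inductive step: suppose the statement holds for some j ≥ 1, so w_j = 6·7^(j - 1) - 1.
Then w_{j+1} = 7·w_j + 6 = 7·(6·7^(j - 1) - 1) + 6 = 6·7^j - 1 = 6·7^((j+1) - 1) - 1,
which is the claimed formula at r = j+1.
By the principle of mathematical induction, the result holds for all r ≥ 1.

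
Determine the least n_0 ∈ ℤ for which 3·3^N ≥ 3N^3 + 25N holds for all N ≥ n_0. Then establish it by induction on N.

n_0 = 5

At N = 4: 243 < 292, so the inequality fails and n_0 ≥ 5. We prove 3·3^N ≥ 3N^3 + 25N for all N ≥ 5.
Base step (N = 5): 3·3^N = 729 and 3N^3 + 25N = 500, so 729 ≥ 500.
For the inductive step, assume it holds for an arbitrary p ≥ 5, so 3·3^p ≥ 3p^3 + 25p.
Then 3·3^(p + 1) = 3·(3·3^p) ≥ 3·(3p^3 + 25p).
Also, for p ≥ 5 we have 3·(3p^3 + 25p) ≥ 3(p+1)^3 + 25(p+1), since 3·(3p^3 + 25p) − (3(p+1)^3 + 25(p+1)) = 6p^3 - 9p^2 + 41p - 28, which is nonnegative for all p ≥ 5.
Combining, 3·3^(p + 1) ≥ 3(p+1)^3 + 25(p+1).
This completes the induction.
Hence the smallest such n_0 is 5.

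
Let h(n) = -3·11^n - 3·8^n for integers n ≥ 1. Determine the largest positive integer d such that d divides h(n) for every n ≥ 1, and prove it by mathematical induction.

d = 3

Computing the first values: h(1) = -57 and h(2) = -555; gcd(-57, -555) = 3, so d ≤ 3.
We prove 3 | -3·11^n - 3·8^n for all n ≥ 1 by induction on n.
Base step (n = 1): h(1) = -57 = 3·(-19), so 3 | h(1).
Inductive step: suppose the statement holds for some k ≥ 1, i.e. 3 | h(k). Then
h(k+1) − 11·h(k) = (-3·11^(k+1) - 3·8^(k+1)) − 11·(-3·11^k - 3·8^k) = (-3)·8^k·(8 − 11) = (9)·8^k. Since 3 | h(k) by the inductive hypothesis, 3 | 11·h(k); and 3 | 9 since 9 = 3·3. Therefore 3 | h(k+1).
Hence, by induction on n, the claim holds for every n ≥ 1.
Therefore the largest such d is 3.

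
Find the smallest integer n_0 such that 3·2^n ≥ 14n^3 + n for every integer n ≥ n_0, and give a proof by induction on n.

n_0 = 14

At n = 13: 24576 < 30771, so the inequality fails and n_0 ≥ 14. We prove 3·2^n ≥ 14n^3 + n for all n ≥ 14.
Base step (n = 14): 3·2^n = 49152 and 14n^3 + n = 38430, so 49152 ≥ 38430.
Inductive step: assume the claim holds for n = r, so 3·2^r ≥ 14r^3 + r.
Then 3·2^(r + 1) = 2·(3·2^r) ≥ 2·(14r^3 + r).
Also, for r ≥ 14 we have 2·(14r^3 + r) ≥ 14(r+1)^3 + (r+1), since 2·(14r^3 + r) − (14(r+1)^3 + (r+1)) = 14r^3 - 42r^2 - 41r - 15, which is nonnegative for all r ≥ 14.
Combining, 3·2^(r + 1) ≥ 14(r+1)^3 + (r+1).
By the principle of mathematical induction, the result holds for all n ≥ 14.
Hence the smallest such n_0 is 14.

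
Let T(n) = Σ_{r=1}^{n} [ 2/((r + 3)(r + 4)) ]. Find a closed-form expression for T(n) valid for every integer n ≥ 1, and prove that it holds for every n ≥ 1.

T(n) = n/(2(n + 4))

We claim T(n) = n/(2(n + 4)) for all n ≥ 1.
For the base case n = 1: T(1) = 1/10, and the closed form gives 1/10. They agree.
Suppose the result is true for n = r, so T(r) = r/(2(r + 4)).
Then T(r+1) = T(r) + (2/((r + 4)(r + 5))) = (r/(2(r + 4))) + (2/((r + 4)(r + 5))).
Simplifying, T(r+1) = (r + 1)/(2(r + 5)) = (r+1)/(2((r+1) + 4)),
which is the closed form with n = r+1.
This completes the induction.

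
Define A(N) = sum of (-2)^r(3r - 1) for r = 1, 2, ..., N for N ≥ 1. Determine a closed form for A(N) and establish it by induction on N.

We claim A(N) = 2(-2)^N·N for all N ≥ 1.
When N = 1: A(1) = -4, and the closed form gives -4. They agree.
Inductive step: assume the claim holds for N = r, so A(r) = 2(-2)^r·r.
Then A(r+1) = A(r) + ((-2)^(r + 1)(3r + 2)) = (2(-2)^r·r) + ((-2)^(r + 1)(3r + 2)).
Simplifying, A(r+1) = (-2)^(r + 2)(-r - 1) = 2(-2)^(r+1)·(r+1),
which is the closed form with N = r+1.
This completes the induction.

A(N) = 2(-2)^N·N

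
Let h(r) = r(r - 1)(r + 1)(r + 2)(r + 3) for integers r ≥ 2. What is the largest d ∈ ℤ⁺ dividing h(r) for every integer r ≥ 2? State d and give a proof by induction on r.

d = 120

Computing the first values: h(2) = 120 and h(3) = 720; gcd(120, 720) = 120, so d ≤ 120.
We prove 120 | r(r - 1)(r + 1)(r + 2)(r + 3) for all r ≥ 2 by induction on r.
Base step (r = 2): h(2) = 120 = 120·(1), so 120 | h(2).
Inductive step: suppose the statement holds for some j ≥ 2, i.e. 120 | h(j). Then
h(j+1) − h(j) = j·(j+1)·(j+2)·(j+3)·(j+4) − (j-1)·j·(j+1)·(j+2)·(j+3) = j·(j+1)·(j+2)·(j+3)·[(j+4) − (j-1)] = 5·j·(j+1)·(j+2)·(j+3). The product of 4 consecutive integers is divisible by (4)! = 24, so h(j+1) − h(j) is divisible by 5·24 = 120. By the inductive hypothesis 120 | h(j), hence 120 | h(j+1).
By the principle of mathematical induction, the result holds for all r ≥ 2.
Therefore the largest such d is 120.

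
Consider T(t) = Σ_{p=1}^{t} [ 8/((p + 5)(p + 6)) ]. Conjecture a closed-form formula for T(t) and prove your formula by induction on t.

T(t) = 4t/(3(t + 6))

We claim T(t) = 4t/(3(t + 6)) for all t ≥ 1.
Base step (t = 1): T(1) = 4/21, and the closed form gives 4/21. They agree.
Inductive step: assume the claim holds for t = p, so T(p) = 4p/(3(p + 6)).
Then T(p+1) = T(p) + (8/((p + 6)(p + 7))) = (4p/(3(p + 6))) + (8/((p + 6)(p + 7))).
Simplifying, T(p+1) = 4(p + 1)/(3(p + 7)) = 4(p+1)/(3((p+1) + 6)),
which is the closed form with t = p+1.
This completes the induction.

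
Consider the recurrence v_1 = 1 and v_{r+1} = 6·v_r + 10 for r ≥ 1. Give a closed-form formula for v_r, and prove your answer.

v_r = 3·6^(r - 1) - 2

Computing the first terms: v_1 = 1, v_2 = 16, v_3 = 106. This suggests v_r = 3·6^(r - 1) - 2.
When r = 1: the formula gives 1 = 1 = v_1.
Suppose the result is true for r = k, so v_k = 3·6^(k - 1) - 2.
Then v_{k+1} = 6·v_k + 10 = 6·(3·6^(k - 1) - 2) + 10 = 3·6^k - 2 = 3·6^((k+1) - 1) - 2,
which is the claimed formula at r = k+1.
By the principle of mathematical induction, the result holds for all r ≥ 1.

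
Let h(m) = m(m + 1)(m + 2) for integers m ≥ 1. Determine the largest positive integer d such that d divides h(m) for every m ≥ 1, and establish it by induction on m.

d = 6

Computing the first values: h(1) = 6 and h(2) = 24; gcd(6, 24) = 6, so d ≤ 6.
We prove 6 | m(m + 1)(m + 2) for all m ≥ 1 by induction on m.
When m = 1: h(1) = 6 = 6·(1), so 6 | h(1).
Suppose the result is true for m = j, i.e. 6 | h(j). Then
h(j+1) − h(j) = (j+1)·(j+2)·(j+3) − j·(j+1)·(j+2) = (j+1)·(j+2)·[(j+3) − j] = 3·(j+1)·(j+2). The product of 2 consecutive integers is divisible by (2)! = 2, so h(j+1) − h(j) is divisible by 3·2 = 6. By the inductive hypothesis 6 | h(j), hence 6 | h(j+1).
Hence, by induction on m, the claim holds for every m ≥ 1.
Therefore the largest such d is 6.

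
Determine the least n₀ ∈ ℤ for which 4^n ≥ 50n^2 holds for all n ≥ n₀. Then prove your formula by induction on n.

At n = 5: 1024 < 1250, so the inequality fails and n₀ ≥ 6. We prove 4^n ≥ 50n^2 for all n ≥ 6.
When n = 6: 4^n = 4096 and 50n^2 = 1800, so 4096 ≥ 1800.
Inductive step: assume the claim holds for n = p, so 4^p ≥ 50p^2.
Then 4^(p + 1) = 4·(4^p) ≥ 4·(50p^2).
Also, for p ≥ 6 we have 4·(50p^2) ≥ 50(p+1)^2, since 4 ≥ (1 + 1/p)^2 for all p ≥ 6.
Combining, 4^(p + 1) ≥ 50(p+1)^2.
By induction, the statement is established for all n ≥ 6.
Hence the smallest such n₀ is 6.

n₀ = 6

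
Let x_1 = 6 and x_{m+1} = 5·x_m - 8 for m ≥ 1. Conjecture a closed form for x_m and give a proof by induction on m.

x_m = 4·5^(m - 1) + 2

Computing the first terms: x_1 = 6, x_2 = 22, x_3 = 102. This suggests x_m = 4·5^(m - 1) + 2.
Base case (m = 1): the formula gives 6 = 6 = x_1.
Inductive step: suppose the statement holds for some p ≥ 1, so x_p = 4·5^(p - 1) + 2.
Then x_{p+1} = 5·x_p - 8 = 5·(4·5^(p - 1) + 2) - 8 = 4·5^p + 2 = 4·5^((p+1) - 1) + 2,
which is the claimed formula at m = p+1.
By the principle of mathematical induction, the result holds for all m ≥ 1.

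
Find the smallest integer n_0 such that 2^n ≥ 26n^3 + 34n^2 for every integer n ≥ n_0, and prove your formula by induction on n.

n_0 = 18

At n = 17: 131072 < 137564, so the inequality fails and n_0 ≥ 18. We prove 2^n ≥ 26n^3 + 34n^2 for all n ≥ 18.
When n = 18: 2^n = 262144 and 26n^3 + 34n^2 = 162648, so 262144 ≥ 162648.
Suppose the result is true for n = p, so 2^p ≥ 26p^3 + 34p^2.
Then 2^(p + 1) = 2·(2^p) ≥ 2·(26p^3 + 34p^2).
Also, for p ≥ 18 we have 2·(26p^3 + 34p^2) ≥ 26(p+1)^3 + 34(p+1)^2, since 2·(26p^3 + 34p^2) − (26(p+1)^3 + 34(p+1)^2) = 26p^3 - 44p^2 - 146p - 60, which is nonnegative for all p ≥ 18.
Combining, 2^(p + 1) ≥ 26(p+1)^3 + 34(p+1)^2.
By the principle of mathematical induction, the result holds for all n ≥ 18.
Hence the smallest such n_0 is 18.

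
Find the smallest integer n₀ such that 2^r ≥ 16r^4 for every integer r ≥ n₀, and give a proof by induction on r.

n₀ = 22

At r = 21: 2097152 < 3111696, so the inequality fails and n₀ ≥ 22. We prove 2^r ≥ 16r^4 for all r ≥ 22.
Base step (r = 22): 2^r = 4194304 and 16r^4 = 3748096, so 4194304 ≥ 3748096.
Inductive step: suppose the statement holds for some i ≥ 22, so 2^i ≥ 16i^4.
Then 2^(i + 1) = 2·(2^i) ≥ 2·(16i^4).
Also, for i ≥ 22 we have 2·(16i^4) ≥ 16(i+1)^4, since 2 ≥ (1 + 1/i)^4 for all i ≥ 22.
Combining, 2^(i + 1) ≥ 16(i+1)^4.
By the principle of mathematical induction, the result holds for all r ≥ 22.
Hence the smallest such n₀ is 22.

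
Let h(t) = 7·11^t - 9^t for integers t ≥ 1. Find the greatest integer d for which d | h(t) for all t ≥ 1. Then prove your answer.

d = 2

Computing the first values: h(1) = 68 and h(2) = 766; gcd(68, 766) = 2, so d ≤ 2.
We prove 2 | 7·11^t - 9^t for all t ≥ 1 by induction on t.
Base step (t = 1): h(1) = 68 = 2·(34), so 2 | h(1).
Inductive step: suppose the statement holds for some r ≥ 1, i.e. 2 | h(r). Then
h(r+1) − 11·h(r) = (7·11^(r+1) - 9^(r+1)) − 11·(7·11^r - 9^r) = (-1)·9^r·(9 − 11) = (2)·9^r. Since 2 | h(r) by the inductive hypothesis, 2 | 11·h(r); and 2 | 2 since 2 = 2·1. Therefore 2 | h(r+1).
Hence, by induction on t, the claim holds for every t ≥ 1.
Therefore the largest such d is 2.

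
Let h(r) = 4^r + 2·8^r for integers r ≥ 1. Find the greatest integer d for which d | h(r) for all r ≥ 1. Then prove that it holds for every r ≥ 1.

d = 4

Computing the first values: h(1) = 20 and h(2) = 144; gcd(20, 144) = 4, so d ≤ 4.
We prove 4 | 4^r + 2·8^r for all r ≥ 1 by induction on r.
Base step (r = 1): h(1) = 20 = 4·(5), so 4 | h(1).
Suppose the result is true for r = j, i.e. 4 | h(j). Then
h(j+1) − 8·h(j) = (4^(j+1) + 2·8^(j+1)) − 8·(4^j + 2·8^j) = (1)·4^j·(4 − 8) = (-4)·4^j. Since 4 | h(j) by the inductive hypothesis, 4 | 8·h(j); and 4 | -4 since -4 = 4·-1. Therefore 4 | h(j+1).
By induction, the statement is established for all r ≥ 1.
Therefore the largest such d is 4.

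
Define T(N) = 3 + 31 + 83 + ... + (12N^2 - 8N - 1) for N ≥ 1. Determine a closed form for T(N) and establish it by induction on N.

T(N) = N(4N^2 + 2N - 3)

We claim T(N) = N(4N^2 + 2N - 3) for all N ≥ 1.
For the base case N = 1: T(1) = 3, and the closed form gives 3. They agree.
Inductive step: assume the claim holds for N = j, so T(j) = j(4j^2 + 2j - 3).
Then T(j+1) = T(j) + (12j^2 + 16j + 3) = (j(4j^2 + 2j - 3)) + (12j^2 + 16j + 3).
Simplifying, T(j+1) = (j + 1)(4j^2 + 10j + 3) = (j+1)(4(j+1)^2 + 2(j+1) - 3),
which is the closed form with N = j+1.
Hence, by induction on N, the claim holds for every N ≥ 1.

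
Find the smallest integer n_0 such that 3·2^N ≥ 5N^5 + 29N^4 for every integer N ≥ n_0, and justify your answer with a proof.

At N = 23: 25165824 < 40297104, so the inequality fails and n_0 ≥ 24. We prove 3·2^N ≥ 5N^5 + 29N^4 for all N ≥ 24.
For the base case N = 24: 3·2^N = 50331648 and 5N^5 + 29N^4 = 49434624, so 50331648 ≥ 49434624.
Inductive step: suppose the statement holds for some p ≥ 24, so 3·2^p ≥ 5p^5 + 29p^4.
Then 3·2^(p + 1) = 2·(3·2^p) ≥ 2·(5p^5 + 29p^4).
Also, for p ≥ 24 we have 2·(5p^5 + 29p^4) ≥ 5(p+1)^5 + 29(p+1)^4, since 2·(5p^5 + 29p^4) − (5(p+1)^5 + 29(p+1)^4) = 5p^5 + 4p^4 - 166p^3 - 224p^2 - 141p - 34, which is nonnegative for all p ≥ 24.
Combining, 3·2^(p + 1) ≥ 5(p+1)^5 + 29(p+1)^4.
By the principle of mathematical induction, the result holds for all N ≥ 24.
Hence the smallest such n_0 is 24.

n_0 = 24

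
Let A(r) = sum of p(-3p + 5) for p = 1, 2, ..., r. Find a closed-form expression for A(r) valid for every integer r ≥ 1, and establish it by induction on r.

A(r) = -r(r - 2)(r + 1)

We claim A(r) = -r(r - 2)(r + 1) for all r ≥ 1.
Base step (r = 1): A(1) = 2, and the closed form gives 2. They agree.
For the inductive step, assume it holds for an arbitrary p ≥ 1, so A(p) = p(-p^2 + p + 2).
Then A(p+1) = A(p) + (-3p^2 - p + 2) = (p(-p^2 + p + 2)) + (-3p^2 - p + 2).
Simplifying, A(p+1) = -(p - 1)(p + 1)(p + 2) = -(p+1)((p+1) - 2)((p+1) + 1),
which is the closed form with r = p+1.
By induction, the statement is established for all r ≥ 1.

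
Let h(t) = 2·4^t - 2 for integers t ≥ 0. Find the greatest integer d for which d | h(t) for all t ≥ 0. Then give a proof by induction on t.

Computing the first values: h(0) = 0 and h(1) = 6; gcd(0, 6) = 6, so d ≤ 6.
We prove 6 | 2·4^t - 2 for all t ≥ 0 by induction on t.
Base step (t = 0): h(0) = 0 = 6·(0), so 6 | h(0).
Inductive step: assume the claim holds for t = k, i.e. 6 | h(k). Then
h(k+1) = 2·4^(k+1) - 2 = 4·(2·4^k - 2) + 6 = 4·h(k) + 6. The first term is divisible by 6 by the inductive hypothesis, and 6 is divisible by 6. Hence 6 | h(k+1).
This completes the induction.
Therefore the largest such d is 6.

d = 6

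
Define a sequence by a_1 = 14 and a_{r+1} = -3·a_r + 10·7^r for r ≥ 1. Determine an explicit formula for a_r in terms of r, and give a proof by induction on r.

a_r = 7(-3)^(r - 1) + 7^r

Computing the first terms: a_1 = 14, a_2 = 28, a_3 = 406. This suggests a_r = 7(-3)^(r - 1) + 7^r.
Base step (r = 1): the formula gives 14 = 14 = a_1.
Inductive step: assume the claim holds for r = i, so a_i = 7(-3)^(i - 1) + 7^i.
Then a_{i+1} = -3·a_i + 10·7^i = -3·(7(-3)^(i - 1) + 7^i) + 10·7^i = 7(-3)^i + 7^(i + 1) = 7(-3)^((i+1) - 1) + 7^(i+1),
which is the claimed formula at r = i+1.
By the principle of mathematical induction, the result holds for all r ≥ 1.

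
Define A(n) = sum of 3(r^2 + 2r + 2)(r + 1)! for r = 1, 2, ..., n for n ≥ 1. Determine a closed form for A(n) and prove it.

A(n) = (3n + 3)(n + 2)! - 6

We claim A(n) = (3n + 3)(n + 2)! - 6 for all n ≥ 1.
When n = 1: A(1) = 30, and the closed form gives 30. They agree.
Inductive step: suppose the statement holds for some r ≥ 1, so A(r) = (3r + 3)(r + 2)! - 6.
Then A(r+1) = A(r) + (3(r^2 + 4r + 5)(r + 2)!) = ((3r + 3)(r + 2)! - 6) + (3(r^2 + 4r + 5)(r + 2)!).
Simplifying, A(r+1) = (3(r+1) + 3)((r+1) + 2)! - 6,
which is the closed form with n = r+1.
This completes the induction.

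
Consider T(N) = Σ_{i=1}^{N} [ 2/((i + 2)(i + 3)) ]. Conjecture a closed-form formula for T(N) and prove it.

T(N) = 2N/(3(N + 3))

We claim T(N) = 2N/(3(N + 3)) for all N ≥ 1.
Base step (N = 1): T(1) = 1/6, and the closed form gives 1/6. They agree.
Inductive step: assume the claim holds for N = i, so T(i) = 2i/(3(i + 3)).
Then T(i+1) = T(i) + (2/((i + 3)(i + 4))) = (2i/(3(i + 3))) + (2/((i + 3)(i + 4))).
Simplifying, T(i+1) = 2(i + 1)/(3(i + 4)) = 2(i+1)/(3((i+1) + 3)),
which is the closed form with N = i+1.
By induction, the statement is established for all N ≥ 1.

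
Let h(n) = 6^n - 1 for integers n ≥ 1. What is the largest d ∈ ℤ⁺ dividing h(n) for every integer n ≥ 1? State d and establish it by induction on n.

d = 5

Computing the first values: h(1) = 5 and h(2) = 35; gcd(5, 35) = 5, so d ≤ 5.
We prove 5 | 6^n - 1 for all n ≥ 1 by induction on n.
When n = 1: h(1) = 5 = 5·(1), so 5 | h(1).
Suppose the result is true for n = j, i.e. 5 | h(j). Then
6^{j+1} − 1^{j+1} = 6·6^j − 1·1^j = 6·(6^j − 1^j) + (5)·1^j. The first term is divisible by 5 by the inductive hypothesis, and the second term (5)·1^j is divisible by 5 since 5 | 5. Hence 5 | h(j+1).
This completes the induction.
Therefore the largest such d is 5.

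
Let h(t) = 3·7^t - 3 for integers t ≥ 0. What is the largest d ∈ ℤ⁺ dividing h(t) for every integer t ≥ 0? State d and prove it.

Computing the first values: h(0) = 0 and h(1) = 18; gcd(0, 18) = 18, so d ≤ 18.
We prove 18 | 3·7^t - 3 for all t ≥ 0 by induction on t.
When t = 0: h(0) = 0 = 18·(0), so 18 | h(0).
Inductive step: suppose the statement holds for some r ≥ 0, i.e. 18 | h(r). Then
h(r+1) = 3·7^(r+1) - 3 = 7·(3·7^r - 3) + 18 = 7·h(r) + 18. The first term is divisible by 18 by the inductive hypothesis, and 18 is divisible by 18. Hence 18 | h(r+1).
Hence, by induction on t, the claim holds for every t ≥ 0.
Therefore the largest such d is 18.

d = 18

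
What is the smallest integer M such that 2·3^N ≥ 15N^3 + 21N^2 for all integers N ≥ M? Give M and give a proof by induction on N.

M = 8

At N = 7: 4374 < 6174, so the inequality fails and M ≥ 8. We prove 2·3^N ≥ 15N^3 + 21N^2 for all N ≥ 8.
Base step (N = 8): 2·3^N = 13122 and 15N^3 + 21N^2 = 9024, so 13122 ≥ 9024.
For the inductive step, assume it holds for an arbitrary p ≥ 8, so 2·3^p ≥ 15p^3 + 21p^2.
Then 2·3^(p + 1) = 3·(2·3^p) ≥ 3·(15p^3 + 21p^2).
Also, for p ≥ 8 we have 3·(15p^3 + 21p^2) ≥ 15(p+1)^3 + 21(p+1)^2, since 3·(15p^3 + 21p^2) − (15(p+1)^3 + 21(p+1)^2) = 30p^3 - 3p^2 - 87p - 36, which is nonnegative for all p ≥ 8.
Combining, 2·3^(p + 1) ≥ 15(p+1)^3 + 21(p+1)^2.
By induction, the statement is established for all N ≥ 8.
Hence the smallest such M is 8.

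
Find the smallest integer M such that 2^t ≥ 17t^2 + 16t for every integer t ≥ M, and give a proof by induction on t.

M = 12

At t = 11: 2048 < 2233, so the inequality fails and M ≥ 12. We prove 2^t ≥ 17t^2 + 16t for all t ≥ 12.
When t = 12: 2^t = 4096 and 17t^2 + 16t = 2640, so 4096 ≥ 2640.
Inductive step: suppose the statement holds for some j ≥ 12, so 2^j ≥ 17j^2 + 16j.
Then 2^(j + 1) = 2·(2^j) ≥ 2·(17j^2 + 16j).
Also, for j ≥ 12 we have 2·(17j^2 + 16j) ≥ 17(j+1)^2 + 16(j+1), since 2·(17j^2 + 16j) − (17(j+1)^2 + 16(j+1)) = 17j^2 - 18j - 33, which is nonnegative for all j ≥ 12.
Combining, 2^(j + 1) ≥ 17(j+1)^2 + 16(j+1).
By induction, the statement is established for all t ≥ 12.
Hence the smallest such M is 12.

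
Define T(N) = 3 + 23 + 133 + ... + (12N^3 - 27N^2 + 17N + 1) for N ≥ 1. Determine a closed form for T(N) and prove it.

T(N) = N(3N^3 - 3N^2 - 2N + 5)

We claim T(N) = N(3N^3 - 3N^2 - 2N + 5) for all N ≥ 1.
For the base case N = 1: T(1) = 3, and the closed form gives 3. They agree.
Inductive step: suppose the statement holds for some p ≥ 1, so T(p) = p(3p^3 - 3p^2 - 2p + 5).
Then T(p+1) = T(p) + (12p^3 + 9p^2 - p + 3) = (p(3p^3 - 3p^2 - 2p + 5)) + (12p^3 + 9p^2 - p + 3).
Simplifying, T(p+1) = (p + 1)(3p^3 + 6p^2 + p + 3) = (p+1)(3(p+1)^3 - 3(p+1)^2 - 2(p+1) + 5),
which is the closed form with N = p+1.
By the principle of mathematical induction, the result holds for all N ≥ 1.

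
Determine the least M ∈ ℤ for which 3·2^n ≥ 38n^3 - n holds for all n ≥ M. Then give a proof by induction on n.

At n = 15: 98304 < 128235, so the inequality fails and M ≥ 16. We prove 3·2^n ≥ 38n^3 - n for all n ≥ 16.
For the base case n = 16: 3·2^n = 196608 and 38n^3 - n = 155632, so 196608 ≥ 155632.
For the inductive step, assume it holds for an arbitrary m ≥ 16, so 3·2^m ≥ 38m^3 - m.
Then 3·2^(m + 1) = 2·(3·2^m) ≥ 2·(38m^3 - m).
Also, for m ≥ 16 we have 2·(38m^3 - m) ≥ 38(m+1)^3 - (m+1), since 2·(38m^3 - m) − (38(m+1)^3 - (m+1)) = 38m^3 - 114m^2 - 115m - 37, which is nonnegative for all m ≥ 16.
Combining, 3·2^(m + 1) ≥ 38(m+1)^3 - (m+1).
By induction, the statement is established for all n ≥ 16.
Hence the smallest such M is 16.

M = 16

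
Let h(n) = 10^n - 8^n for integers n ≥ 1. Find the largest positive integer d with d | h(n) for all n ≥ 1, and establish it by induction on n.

d = 2

Computing the first values: h(1) = 2 and h(2) = 36; gcd(2, 36) = 2, so d ≤ 2.
We prove 2 | 10^n - 8^n for all n ≥ 1 by induction on n.
Base case (n = 1): h(1) = 2 = 2·(1), so 2 | h(1).
Inductive step: suppose the statement holds for some r ≥ 1, i.e. 2 | h(r). Then
10^{r+1} − 8^{r+1} = 10·10^r − 8·8^r = 10·(10^r − 8^r) + (2)·8^r. The first term is divisible by 2 by the inductive hypothesis, and the second term (2)·8^r is divisible by 2 since 2 | 2. Hence 2 | h(r+1).
Hence, by induction on n, the claim holds for every n ≥ 1.
Therefore the largest such d is 2.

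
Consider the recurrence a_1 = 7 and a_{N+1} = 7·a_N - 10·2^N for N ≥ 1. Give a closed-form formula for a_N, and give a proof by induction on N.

Computing the first terms: a_1 = 7, a_2 = 29, a_3 = 163. This suggests a_N = 2^(N + 1) + 3·7^(N - 1).
Base case (N = 1): the formula gives 7 = 7 = a_1.
For the inductive step, assume it holds for an arbitrary p ≥ 1, so a_p = 2^(p + 1) + 3·7^(p - 1).
Then a_{p+1} = 7·a_p - 10·2^p = 7·(2^(p + 1) + 3·7^(p - 1)) - 10·2^p = 2^(p + 2) + 3·7^p = 2^((p+1) + 1) + 3·7^((p+1) - 1),
which is the claimed formula at N = p+1.
By the principle of mathematical induction, the result holds for all N ≥ 1.

a_N = 2^(N + 1) + 3·7^(N - 1)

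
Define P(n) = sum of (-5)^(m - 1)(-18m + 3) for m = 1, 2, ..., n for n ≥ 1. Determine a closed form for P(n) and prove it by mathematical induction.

We claim P(n) = 3(-5)^n·n for all n ≥ 1.
For the base case n = 1: P(1) = -15, and the closed form gives -15. They agree.
Inductive step: suppose the statement holds for some m ≥ 1, so P(m) = 3(-5)^m·m.
Then P(m+1) = P(m) + ((-5)^m(-18m - 15)) = (3(-5)^m·m) + ((-5)^m(-18m - 15)).
Simplifying, P(m+1) = (-5)^(m + 1)(3m + 3) = 3(-5)^(m+1)·(m+1),
which is the closed form with n = m+1.
By the principle of mathematical induction, the result holds for all n ≥ 1.

P(n) = 3(-5)^n·n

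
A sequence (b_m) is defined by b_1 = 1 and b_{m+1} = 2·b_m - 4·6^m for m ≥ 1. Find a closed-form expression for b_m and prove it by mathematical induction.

Computing the first terms: b_1 = 1, b_2 = -22, b_3 = -188. This suggests b_m = 7·2^(m - 1) - 6^m.
When m = 1: the formula gives 1 = 1 = b_1.
Inductive step: suppose the statement holds for some p ≥ 1, so b_p = 7·2^(p - 1) - 6^p.
Then b_{p+1} = 2·b_p - 4·6^p = 2·(7·2^(p - 1) - 6^p) - 4·6^p = 7·2^p - 6^(p + 1) = 7·2^((p+1) - 1) - 6^(p+1),
which is the claimed formula at m = p+1.
By induction, the statement is established for all m ≥ 1.

b_m = 7·2^(m - 1) - 6^m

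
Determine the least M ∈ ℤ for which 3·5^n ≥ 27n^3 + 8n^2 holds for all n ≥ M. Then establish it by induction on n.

At n = 3: 375 < 801, so the inequality fails and M ≥ 4. We prove 3·5^n ≥ 27n^3 + 8n^2 for all n ≥ 4.
Base case (n = 4): 3·5^n = 1875 and 27n^3 + 8n^2 = 1856, so 1875 ≥ 1856.
Suppose the result is true for n = k, so 3·5^k ≥ 27k^3 + 8k^2.
Then 3·5^(k + 1) = 5·(3·5^k) ≥ 5·(27k^3 + 8k^2).
Also, for k ≥ 4 we have 5·(27k^3 + 8k^2) ≥ 27(k+1)^3 + 8(k+1)^2, since 5·(27k^3 + 8k^2) − (27(k+1)^3 + 8(k+1)^2) = 108k^3 - 49k^2 - 97k - 35, which is nonnegative for all k ≥ 4.
Combining, 3·5^(k + 1) ≥ 27(k+1)^3 + 8(k+1)^2.
Hence, by induction on n, the claim holds for every n ≥ 4.
Hence the smallest such M is 4.

M = 4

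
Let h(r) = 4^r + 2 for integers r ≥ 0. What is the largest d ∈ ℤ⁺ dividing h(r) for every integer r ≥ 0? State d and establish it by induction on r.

d = 3

Computing the first values: h(0) = 3 and h(1) = 6; gcd(3, 6) = 3, so d ≤ 3.
We prove 3 | 4^r + 2 for all r ≥ 0 by induction on r.
When r = 0: h(0) = 3 = 3·(1), so 3 | h(0).
Inductive step: assume the claim holds for r = m, i.e. 3 | h(m). Then
h(m+1) = 4^(m+1) + 2 = 4·(4^m + 2) - 6 = 4·h(m) - 6. The first term is divisible by 3 by the inductive hypothesis, and -6 is divisible by 3. Hence 3 | h(m+1).
Hence, by induction on r, the claim holds for every r ≥ 0.
Therefore the largest such d is 3.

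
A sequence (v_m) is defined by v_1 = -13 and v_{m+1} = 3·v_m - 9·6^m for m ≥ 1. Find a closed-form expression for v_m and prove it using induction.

v_m = 5·3^(m - 1) - 3·6^m

Computing the first terms: v_1 = -13, v_2 = -93, v_3 = -603. This suggests v_m = 5·3^(m - 1) - 3·6^m.
Base step (m = 1): the formula gives -13 = -13 = v_1.
Inductive step: assume the claim holds for m = k, so v_k = 5·3^(k - 1) - 3·6^k.
Then v_{k+1} = 3·v_k - 9·6^k = 3·(5·3^(k - 1) - 3·6^k) - 9·6^k = 5·3^k - 3·6^(k + 1) = 5·3^((k+1) - 1) - 3·6^(k+1),
which is the claimed formula at m = k+1.
By the principle of mathematical induction, the result holds for all m ≥ 1.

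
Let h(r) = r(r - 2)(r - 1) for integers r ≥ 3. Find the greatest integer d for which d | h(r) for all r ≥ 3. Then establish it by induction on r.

d = 6

Computing the first values: h(3) = 6 and h(4) = 24; gcd(6, 24) = 6, so d ≤ 6.
We prove 6 | r(r - 2)(r - 1) for all r ≥ 3 by induction on r.
For the base case r = 3: h(3) = 6 = 6·(1), so 6 | h(3).
Inductive step: assume the claim holds for r = j, i.e. 6 | h(j). Then
h(j+1) − h(j) = (j-1)·j·(j+1) − (j-2)·(j-1)·j = (j-1)·j·[(j+1) − (j-2)] = 3·(j-1)·j. The product of 2 consecutive integers is divisible by (2)! = 2, so h(j+1) − h(j) is divisible by 3·2 = 6. By the inductive hypothesis 6 | h(j), hence 6 | h(j+1).
This completes the induction.
Therefore the largest such d is 6.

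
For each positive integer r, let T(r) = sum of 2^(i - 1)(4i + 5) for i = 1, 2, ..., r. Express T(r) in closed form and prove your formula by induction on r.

We claim T(r) = 2^r(4r + 1) - 1 for all r ≥ 1.
Base case (r = 1): T(1) = 9, and the closed form gives 9. They agree.
Inductive step: suppose the statement holds for some i ≥ 1, so T(i) = 2^i(4i + 1) - 1.
Then T(i+1) = T(i) + (2^i(4i + 9)) = (2^i(4i + 1) - 1) + (2^i(4i + 9)).
Simplifying, T(i+1) = 8·2^i·i + 10·2^i - 1 = 2^(i+1)(4(i+1) + 1) - 1,
which is the closed form with r = i+1.
Hence, by induction on r, the claim holds for every r ≥ 1.

T(r) = 2^r(4r + 1) - 1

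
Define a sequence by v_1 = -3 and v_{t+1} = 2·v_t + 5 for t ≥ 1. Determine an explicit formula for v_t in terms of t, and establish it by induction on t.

Computing the first terms: v_1 = -3, v_2 = -1, v_3 = 3. This suggests v_t = 2^t - 5.
Base step (t = 1): the formula gives -3 = -3 = v_1.
Suppose the result is true for t = p, so v_p = 2^p - 5.
Then v_{p+1} = 2·v_p + 5 = 2·(2^p - 5) + 5 = 2^(p + 1) - 5,
which is the claimed formula at t = p+1.
By induction, the statement is established for all t ≥ 1.

v_t = 2^t - 5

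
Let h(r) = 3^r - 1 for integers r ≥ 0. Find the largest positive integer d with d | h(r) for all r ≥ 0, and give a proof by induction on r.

Computing the first values: h(0) = 0 and h(1) = 2; gcd(0, 2) = 2, so d ≤ 2.
We prove 2 | 3^r - 1 for all r ≥ 0 by induction on r.
When r = 0: h(0) = 0 = 2·(0), so 2 | h(0).
Inductive step: suppose the statement holds for some m ≥ 0, i.e. 2 | h(m). Then
h(m+1) = 3^(m+1) - 1 = 3·(3^m - 1) + 2 = 3·h(m) + 2. The first term is divisible by 2 by the inductive hypothesis, and 2 is divisible by 2. Hence 2 | h(m+1).
By induction, the statement is established for all r ≥ 0.
Therefore the largest such d is 2.

d = 2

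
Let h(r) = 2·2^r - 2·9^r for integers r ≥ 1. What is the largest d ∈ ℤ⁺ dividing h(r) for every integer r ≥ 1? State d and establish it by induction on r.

Computing the first values: h(1) = -14 and h(2) = -154; gcd(-14, -154) = 14, so d ≤ 14.
We prove 14 | 2·2^r - 2·9^r for all r ≥ 1 by induction on r.
For the base case r = 1: h(1) = -14 = 14·(-1), so 14 | h(1).
Inductive step: suppose the statement holds for some j ≥ 1, i.e. 14 | h(j). Then
h(j+1) − 9·h(j) = (2·2^(j+1) - 2·9^(j+1)) − 9·(2·2^j - 2·9^j) = (2)·2^j·(2 − 9) = (-14)·2^j. Since 14 | h(j) by the inductive hypothesis, 14 | 9·h(j); and 14 | -14 since -14 = 14·-1. Therefore 14 | h(j+1).
This completes the induction.
Therefore the largest such d is 14.

d = 14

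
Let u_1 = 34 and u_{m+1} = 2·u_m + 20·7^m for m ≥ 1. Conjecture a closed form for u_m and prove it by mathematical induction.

Computing the first terms: u_1 = 34, u_2 = 208, u_3 = 1396. This suggests u_m = 3·2^m + 4·7^m.
When m = 1: the formula gives 34 = 34 = u_1.
For the inductive step, assume it holds for an arbitrary j ≥ 1, so u_j = 3·2^j + 4·7^j.
Then u_{j+1} = 2·u_j + 20·7^j = 2·(3·2^j + 4·7^j) + 20·7^j = 3·2^(j + 1) + 4·7^(j + 1),
which is the claimed formula at m = j+1.
This completes the induction.

u_m = 3·2^m + 4·7^m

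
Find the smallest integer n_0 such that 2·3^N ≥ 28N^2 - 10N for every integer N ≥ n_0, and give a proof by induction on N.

At N = 5: 486 < 650, so the inequality fails and n_0 ≥ 6. We prove 2·3^N ≥ 28N^2 - 10N for all N ≥ 6.
When N = 6: 2·3^N = 1458 and 28N^2 - 10N = 948, so 1458 ≥ 948.
Suppose the result is true for N = j, so 2·3^j ≥ 28j^2 - 10j.
Then 2·3^(j + 1) = 3·(2·3^j) ≥ 3·(28j^2 - 10j).
Also, for j ≥ 6 we have 3·(28j^2 - 10j) ≥ 28(j+1)^2 - 10(j+1), since 3·(28j^2 - 10j) − (28(j+1)^2 - 10(j+1)) = 56j^2 - 76j - 18, which is nonnegative for all j ≥ 6.
Combining, 2·3^(j + 1) ≥ 28(j+1)^2 - 10(j+1).
Hence, by induction on N, the claim holds for every N ≥ 6.
Hence the smallest such n_0 is 6.

n_0 = 6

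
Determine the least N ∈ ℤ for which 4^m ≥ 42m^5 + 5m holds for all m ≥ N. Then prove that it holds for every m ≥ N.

N = 12

At m = 11: 4194304 < 6764197, so the inequality fails and N ≥ 12. We prove 4^m ≥ 42m^5 + 5m for all m ≥ 12.
Base case (m = 12): 4^m = 16777216 and 42m^5 + 5m = 10451004, so 16777216 ≥ 10451004.
Inductive step: suppose the statement holds for some k ≥ 12, so 4^k ≥ 42k^5 + 5k.
Then 4^(k + 1) = 4·(4^k) ≥ 4·(42k^5 + 5k).
Also, for k ≥ 12 we have 4·(42k^5 + 5k) ≥ 42(k+1)^5 + 5(k+1), since 4·(42k^5 + 5k) − (42(k+1)^5 + 5(k+1)) = 126k^5 - 210k^4 - 420k^3 - 420k^2 - 195k - 47, which is nonnegative for all k ≥ 12.
Combining, 4^(k + 1) ≥ 42(k+1)^5 + 5(k+1).
By the principle of mathematical induction, the result holds for all m ≥ 12.
Hence the smallest such N is 12.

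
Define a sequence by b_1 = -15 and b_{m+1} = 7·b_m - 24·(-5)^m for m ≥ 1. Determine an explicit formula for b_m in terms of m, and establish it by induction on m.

Computing the first terms: b_1 = -15, b_2 = 15, b_3 = -495. This suggests b_m = 2(-5)^m - 5·7^(m - 1).
For the base case m = 1: the formula gives -15 = -15 = b_1.
Inductive step: assume the claim holds for m = k, so b_k = 2(-5)^k - 5·7^(k - 1).
Then b_{k+1} = 7·b_k - 24·(-5)^k = 7·(2(-5)^k - 5·7^(k - 1)) - 24·(-5)^k = 2(-5)^(k + 1) - 5·7^k = 2(-5)^(k+1) - 5·7^((k+1) - 1),
which is the claimed formula at m = k+1.
This completes the induction.

b_m = 2(-5)^m - 5·7^(m - 1)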